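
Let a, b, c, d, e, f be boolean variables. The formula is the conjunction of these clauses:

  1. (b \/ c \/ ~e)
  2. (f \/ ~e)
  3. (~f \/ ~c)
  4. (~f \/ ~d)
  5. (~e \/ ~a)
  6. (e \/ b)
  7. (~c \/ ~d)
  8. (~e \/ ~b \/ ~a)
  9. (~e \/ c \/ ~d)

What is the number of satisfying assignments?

9

Case analysis on e and c:
  e=1, c=1: a clause becomes empty — 0.
  e=1, c=0: remaining (a,b,d,f) ∈ {(0,1,0,1)} — 1.
  e=0, c=1: remaining (a,b,d,f) ∈ {(0,1,0,0); (1,1,0,0)} — 2.
  e=0, c=0: a free; 3 ways for (b,d,f) × 2^1 = 6.
Total: 0 + 1 + 2 + 6 = 9.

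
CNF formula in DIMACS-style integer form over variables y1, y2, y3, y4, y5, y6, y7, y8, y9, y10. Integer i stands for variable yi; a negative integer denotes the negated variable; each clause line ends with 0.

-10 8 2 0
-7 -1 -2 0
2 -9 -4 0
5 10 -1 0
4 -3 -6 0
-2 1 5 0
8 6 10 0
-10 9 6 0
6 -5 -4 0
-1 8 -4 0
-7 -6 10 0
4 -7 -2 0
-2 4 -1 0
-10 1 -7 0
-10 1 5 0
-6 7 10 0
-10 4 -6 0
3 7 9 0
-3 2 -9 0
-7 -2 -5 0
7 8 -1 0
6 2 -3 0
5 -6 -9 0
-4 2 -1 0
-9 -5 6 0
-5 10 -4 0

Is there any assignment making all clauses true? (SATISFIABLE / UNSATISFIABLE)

Try y1 = False.
The remaining clauses are satisfied by y2 = True, y3 = True, y4 = True, y5 = True, y6 = True, y7 = False, y8 = False, y9 = True, y10 = True.
Every clause has at least one true literal under this assignment.
So y1 = F  y2 = T  y3 = T  y4 = T  y5 = T  y6 = T  y7 = F  y8 = F  y9 = T  y10 = T is a satisfying assignment.

SATISFIABLE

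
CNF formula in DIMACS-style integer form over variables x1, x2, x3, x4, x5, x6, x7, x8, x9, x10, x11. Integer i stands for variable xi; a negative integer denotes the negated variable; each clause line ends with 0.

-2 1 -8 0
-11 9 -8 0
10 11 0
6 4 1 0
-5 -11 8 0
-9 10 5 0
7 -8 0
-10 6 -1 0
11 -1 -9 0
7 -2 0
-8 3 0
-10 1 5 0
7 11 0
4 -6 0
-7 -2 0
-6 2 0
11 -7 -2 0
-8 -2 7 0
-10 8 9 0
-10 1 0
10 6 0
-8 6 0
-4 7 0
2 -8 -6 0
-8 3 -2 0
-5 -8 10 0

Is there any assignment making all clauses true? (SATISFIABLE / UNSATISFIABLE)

x8 = True:
  propagation gives x7=True, x3=True, x2=False, x6=False; an empty clause results — contradiction.
x8 = False:
  x10 = True:
    propagation gives x9=True, x1=True, x6=True, x11=True; an empty clause results — contradiction.
  x10 = False:
    propagation gives x11=True, x5=False, x9=False, x6=True; an empty clause results — contradiction.
Every branch closes, so no satisfying assignment exists.

UNSATISFIABLE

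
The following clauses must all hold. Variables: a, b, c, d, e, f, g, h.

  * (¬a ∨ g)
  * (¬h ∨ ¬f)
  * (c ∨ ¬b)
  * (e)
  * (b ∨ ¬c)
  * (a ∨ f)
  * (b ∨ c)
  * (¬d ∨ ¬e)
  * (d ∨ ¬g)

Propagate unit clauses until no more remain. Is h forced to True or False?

False

Unit clause (e) sets e = True.
(¬e ∨ ¬d): since e = True, the clause reduces to (¬d). d = False.
In (¬g ∨ d), d is now false; ¬g must hold, so g = False.
From (g ∨ ¬a) and g = False: a = False.
(f ∨ a) with a = False leaves only f, so f = True.
(¬f ∨ ¬h): since f = True, the clause reduces to (¬h). h = False.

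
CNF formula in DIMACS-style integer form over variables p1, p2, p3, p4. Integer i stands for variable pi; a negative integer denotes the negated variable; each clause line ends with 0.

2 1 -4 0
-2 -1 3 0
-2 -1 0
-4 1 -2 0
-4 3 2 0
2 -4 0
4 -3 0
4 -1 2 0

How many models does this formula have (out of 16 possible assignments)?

2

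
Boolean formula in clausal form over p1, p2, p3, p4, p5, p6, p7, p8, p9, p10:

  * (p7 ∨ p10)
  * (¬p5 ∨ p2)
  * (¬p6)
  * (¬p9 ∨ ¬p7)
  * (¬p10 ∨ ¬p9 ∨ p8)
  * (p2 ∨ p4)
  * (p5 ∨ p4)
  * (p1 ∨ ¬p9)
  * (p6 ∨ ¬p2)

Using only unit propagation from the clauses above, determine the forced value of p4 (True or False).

Unit clause (¬p6) sets p6 = False.
From (p6 ∨ ¬p2) and p6 = False: p2 = False.
(p2 ∨ ¬p5) with p2 = False leaves only ¬p5, so p5 = False.
From (p4 ∨ p2) and p2 = False: p4 = True.

True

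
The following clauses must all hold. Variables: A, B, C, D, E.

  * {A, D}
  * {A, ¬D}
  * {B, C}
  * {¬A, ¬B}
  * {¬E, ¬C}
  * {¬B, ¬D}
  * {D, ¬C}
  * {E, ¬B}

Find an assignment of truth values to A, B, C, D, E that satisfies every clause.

A = True, B = False, C = True, D = True, E = False

Set A = True and propagate.
  then B is forced to False.
  then C is forced to True.
  then E is forced to False.
  then D is forced to True.
Every clause has at least one true literal under this assignment.
Check each clause:
  1. {A, D} — A is true.
  2. {A, ¬D} — A is true.
  3. {B, C} — C is true.
  4. {¬A, ¬B} — ¬B is true.
  5. {¬C, ¬E} — ¬E is true.
  6. {¬D, ¬B} — ¬B is true.
  7. {D, ¬C} — D is true.
  8. {¬B, E} — ¬B is true.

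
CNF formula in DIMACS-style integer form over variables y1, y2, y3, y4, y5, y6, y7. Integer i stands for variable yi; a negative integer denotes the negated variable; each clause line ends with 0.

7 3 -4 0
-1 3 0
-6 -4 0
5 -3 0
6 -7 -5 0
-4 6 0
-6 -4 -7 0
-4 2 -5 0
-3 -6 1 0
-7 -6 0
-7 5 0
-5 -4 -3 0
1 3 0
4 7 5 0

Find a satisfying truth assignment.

y1=False  y2=True  y3=True  y4=False  y5=True  y6=False  y7=False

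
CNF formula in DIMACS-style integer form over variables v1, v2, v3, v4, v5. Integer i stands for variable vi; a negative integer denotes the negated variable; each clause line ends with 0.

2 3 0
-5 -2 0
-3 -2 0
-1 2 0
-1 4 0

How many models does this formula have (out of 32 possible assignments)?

7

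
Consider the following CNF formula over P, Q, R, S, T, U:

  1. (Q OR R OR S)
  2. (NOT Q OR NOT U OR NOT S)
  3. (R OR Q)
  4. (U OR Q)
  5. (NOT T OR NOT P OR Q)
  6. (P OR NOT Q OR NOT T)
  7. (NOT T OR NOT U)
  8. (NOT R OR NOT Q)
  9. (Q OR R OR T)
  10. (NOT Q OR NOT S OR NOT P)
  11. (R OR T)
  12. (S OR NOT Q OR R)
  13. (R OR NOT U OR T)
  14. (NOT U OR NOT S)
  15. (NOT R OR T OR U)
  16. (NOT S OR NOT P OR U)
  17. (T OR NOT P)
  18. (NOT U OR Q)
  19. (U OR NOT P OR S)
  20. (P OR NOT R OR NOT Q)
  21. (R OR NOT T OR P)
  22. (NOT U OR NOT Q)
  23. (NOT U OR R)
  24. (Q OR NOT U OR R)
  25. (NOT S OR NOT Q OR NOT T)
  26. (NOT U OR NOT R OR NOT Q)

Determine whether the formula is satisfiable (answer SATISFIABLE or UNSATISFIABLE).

Q = True:
  propagation gives R=False, T=True, P=True, U=False; an empty clause results — contradiction.
Q = False:
  propagation gives R=True, U=True; an empty clause results — contradiction.
Every branch closes, so no satisfying assignment exists.

UNSATISFIABLE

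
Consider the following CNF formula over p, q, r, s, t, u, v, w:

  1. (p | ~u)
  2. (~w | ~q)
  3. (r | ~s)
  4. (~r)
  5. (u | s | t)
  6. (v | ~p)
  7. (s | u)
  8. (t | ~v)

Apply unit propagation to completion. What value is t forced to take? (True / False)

Unit clause (~r) sets r = False.
From (~s | r) and r = False: s = False.
(u | s) with s = False leaves only u, so u = True.
In (~u | p), ~u is now false; p must hold, so p = True.
(~p | v): since p = True, the clause reduces to (v). v = True.
In (t | ~v), ~v is now false; t must hold, so t = True.

True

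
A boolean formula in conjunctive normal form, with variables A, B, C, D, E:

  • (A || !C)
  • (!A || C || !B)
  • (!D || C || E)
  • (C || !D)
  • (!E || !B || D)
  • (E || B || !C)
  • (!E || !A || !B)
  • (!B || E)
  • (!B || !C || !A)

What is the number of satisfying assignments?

6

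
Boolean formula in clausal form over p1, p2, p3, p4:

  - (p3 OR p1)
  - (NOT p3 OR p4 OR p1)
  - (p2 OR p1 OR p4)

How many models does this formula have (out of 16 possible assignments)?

Case analysis on p1 and p3:
  p1=T, p3=T: remaining (p2,p4) ∈ {(F,F); (F,T); (T,F); (T,T)} — 4.
  p1=T, p3=F: remaining (p2,p4) ∈ {(F,F); (F,T); (T,F); (T,T)} — 4.
  p1=F, p3=T: remaining (p2,p4) ∈ {(F,T); (T,T)} — 2.
  p1=F, p3=F: a clause becomes empty — 0.
Total: 4 + 4 + 2 + 0 = 10.

10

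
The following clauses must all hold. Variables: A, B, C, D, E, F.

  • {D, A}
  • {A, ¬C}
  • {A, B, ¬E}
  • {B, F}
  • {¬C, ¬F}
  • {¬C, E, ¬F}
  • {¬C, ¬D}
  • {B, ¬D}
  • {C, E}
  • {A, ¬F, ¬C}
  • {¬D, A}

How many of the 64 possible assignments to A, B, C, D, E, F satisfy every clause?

Split on C, then A.
  C=1, A=1: remaining (B,D,E,F) ∈ {(1,0,0,0); (1,0,1,0)} — 2.
  C=1, A=0: a clause becomes empty — 0.
  C=0, A=1: 5 of the 16 assignments to (B,D,E,F) work.
  C=0, A=0: a clause becomes empty — 0.
Total: 2 + 0 + 5 + 0 = 7.

7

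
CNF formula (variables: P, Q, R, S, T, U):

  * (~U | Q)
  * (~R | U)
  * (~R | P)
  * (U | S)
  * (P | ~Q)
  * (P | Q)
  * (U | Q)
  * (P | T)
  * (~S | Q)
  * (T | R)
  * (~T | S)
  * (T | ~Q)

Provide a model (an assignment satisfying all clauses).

P = T  Q = T  R = F  S = T  T = T  U = T

Check each clause:
  1. (Q | ~U) — Q is true.
  2. (U | ~R) — ~R is true.
  3. (~R | P) — P is true.
  4. (U | S) — S is true.
  5. (P | ~Q) — P is true.
  6. (P | Q) — P is true.
  7. (Q | U) — Q is true.
  8. (T | P) — P is true.
  9. (Q | ~S) — Q is true.
  10. (T | R) — T is true.
  11. (S | ~T) — S is true.
  12. (T | ~Q) — T is true.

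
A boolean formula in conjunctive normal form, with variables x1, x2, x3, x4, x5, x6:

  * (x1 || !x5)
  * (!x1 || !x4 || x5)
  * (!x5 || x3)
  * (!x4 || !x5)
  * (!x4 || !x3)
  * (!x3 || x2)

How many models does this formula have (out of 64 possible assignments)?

18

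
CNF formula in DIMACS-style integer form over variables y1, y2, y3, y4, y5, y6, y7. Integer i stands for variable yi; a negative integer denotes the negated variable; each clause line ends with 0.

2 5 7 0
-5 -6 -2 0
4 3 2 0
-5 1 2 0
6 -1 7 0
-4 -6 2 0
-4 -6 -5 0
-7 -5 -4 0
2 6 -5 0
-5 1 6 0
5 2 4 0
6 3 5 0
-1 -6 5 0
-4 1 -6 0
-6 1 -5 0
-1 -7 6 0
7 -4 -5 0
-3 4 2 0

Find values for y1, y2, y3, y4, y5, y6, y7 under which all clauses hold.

y1 = False, y2 = True, y3 = True, y4 = False, y5 = False, y6 = False, y7 = False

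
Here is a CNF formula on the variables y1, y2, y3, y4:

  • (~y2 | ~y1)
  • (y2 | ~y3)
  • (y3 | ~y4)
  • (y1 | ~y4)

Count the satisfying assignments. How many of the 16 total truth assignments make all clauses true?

Satisfying assignments:
  y1=0 y2=0 y3=0 y4=0
  y1=0 y2=1 y3=0 y4=0
  y1=0 y2=1 y3=1 y4=0
  y1=1 y2=0 y3=0 y4=0
That's 4 in total.

4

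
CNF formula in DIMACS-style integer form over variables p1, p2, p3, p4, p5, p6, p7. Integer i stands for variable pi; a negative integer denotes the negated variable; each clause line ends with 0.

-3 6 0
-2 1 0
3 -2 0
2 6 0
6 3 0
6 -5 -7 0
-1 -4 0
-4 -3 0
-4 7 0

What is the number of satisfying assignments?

Split on p3, then p6.
  p3=1, p6=1: p5, p7 free; 3 ways for (p1,p2,p4) × 2^2 = 12.
  p3=1, p6=0: a clause becomes empty — 0.
  p3=0, p6=1: p5 free; 5 ways for (p1,p2,p4,p7) × 2^1 = 10.
  p3=0, p6=0: a clause becomes empty — 0.
Total: 12 + 0 + 10 + 0 = 22.

22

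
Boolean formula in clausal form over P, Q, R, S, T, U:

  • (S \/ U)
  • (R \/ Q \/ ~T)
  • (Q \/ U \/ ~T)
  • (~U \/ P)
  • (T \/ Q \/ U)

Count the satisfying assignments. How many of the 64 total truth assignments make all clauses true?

22

Case analysis on U and Q:
  U=1, Q=1: forces P=1; R, S, T free → 2^3 = 8.
  U=1, Q=0: S free; 3 ways for (P,R,T) × 2^1 = 6.
  U=0, Q=1: forces S=1; P, R, T free → 2^3 = 8.
  U=0, Q=0: a clause becomes empty — 0.
Total: 8 + 6 + 8 + 0 = 22.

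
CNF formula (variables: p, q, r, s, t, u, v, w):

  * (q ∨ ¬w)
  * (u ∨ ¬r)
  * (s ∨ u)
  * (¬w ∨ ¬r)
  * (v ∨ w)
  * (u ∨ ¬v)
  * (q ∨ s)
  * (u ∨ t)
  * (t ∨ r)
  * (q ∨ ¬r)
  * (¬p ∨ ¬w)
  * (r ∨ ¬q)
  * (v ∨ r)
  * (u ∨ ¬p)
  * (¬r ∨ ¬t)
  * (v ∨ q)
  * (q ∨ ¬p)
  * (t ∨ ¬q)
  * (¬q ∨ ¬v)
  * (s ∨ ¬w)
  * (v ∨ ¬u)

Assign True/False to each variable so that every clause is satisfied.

p = F, q = F, r = F, s = T, t = T, u = T, v = T, w = F

Pure literal: p appears only negated; assign p = False.
s occurs only positively in the remaining clauses — set s = True.
Branch on q: take q = False.
  then w is forced to False.
  then v is forced to True.
  then u is forced to True.
  then r is forced to False.
  then t is forced to True.
Every clause has at least one true literal under this assignment.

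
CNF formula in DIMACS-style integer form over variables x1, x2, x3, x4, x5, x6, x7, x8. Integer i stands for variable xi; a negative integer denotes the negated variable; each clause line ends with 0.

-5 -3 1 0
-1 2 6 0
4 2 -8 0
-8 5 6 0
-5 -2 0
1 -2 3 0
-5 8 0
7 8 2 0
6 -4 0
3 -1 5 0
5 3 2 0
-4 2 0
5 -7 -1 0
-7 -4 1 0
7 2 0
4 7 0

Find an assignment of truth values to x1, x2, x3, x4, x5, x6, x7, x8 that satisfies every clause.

x1=False, x2=True, x3=True, x4=False, x5=False, x6=True, x7=True, x8=False

x6 occurs only positively in the remaining clauses — set x6 = True.
Try x1 = False.
For the remaining variables, x2 = True, x3 = True, x4 = False, x5 = False, x7 = True, x8 = False works.
Every clause has at least one true literal under this assignment.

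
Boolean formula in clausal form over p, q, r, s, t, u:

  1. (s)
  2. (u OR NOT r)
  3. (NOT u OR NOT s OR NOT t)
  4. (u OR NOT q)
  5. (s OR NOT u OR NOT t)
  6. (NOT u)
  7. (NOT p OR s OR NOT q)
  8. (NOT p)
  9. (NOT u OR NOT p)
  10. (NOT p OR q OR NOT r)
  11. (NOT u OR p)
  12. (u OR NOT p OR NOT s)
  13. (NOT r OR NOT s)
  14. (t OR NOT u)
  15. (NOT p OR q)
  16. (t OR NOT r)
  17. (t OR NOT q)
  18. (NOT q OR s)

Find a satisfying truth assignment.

p=F  q=F  r=F  s=T  t=T  u=F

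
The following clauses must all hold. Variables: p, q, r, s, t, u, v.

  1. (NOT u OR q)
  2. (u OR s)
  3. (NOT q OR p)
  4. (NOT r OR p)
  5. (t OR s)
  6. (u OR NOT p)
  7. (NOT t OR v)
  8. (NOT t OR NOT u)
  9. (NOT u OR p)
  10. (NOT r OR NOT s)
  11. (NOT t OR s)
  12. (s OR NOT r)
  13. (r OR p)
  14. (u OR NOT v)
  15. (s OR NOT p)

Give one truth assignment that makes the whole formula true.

p=T, q=T, r=F, s=T, t=F, u=T, v=T

Set p = True and propagate.
  then u is forced to True.
  then q is forced to True.
  then t is forced to False.
  then s is forced to True.
  then r is forced to False.
v is now unconstrained; take v = True.
Every clause has at least one true literal under this assignment.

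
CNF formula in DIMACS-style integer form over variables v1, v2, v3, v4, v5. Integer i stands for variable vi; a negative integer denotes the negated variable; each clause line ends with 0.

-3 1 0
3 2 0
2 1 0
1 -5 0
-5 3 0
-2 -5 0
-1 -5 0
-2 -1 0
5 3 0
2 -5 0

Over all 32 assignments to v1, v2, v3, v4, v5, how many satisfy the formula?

2

Satisfying assignments:
  v1=1 v2=0 v3=1 v4=0 v5=0
  v1=1 v2=0 v3=1 v4=1 v5=0
That's 2 in total.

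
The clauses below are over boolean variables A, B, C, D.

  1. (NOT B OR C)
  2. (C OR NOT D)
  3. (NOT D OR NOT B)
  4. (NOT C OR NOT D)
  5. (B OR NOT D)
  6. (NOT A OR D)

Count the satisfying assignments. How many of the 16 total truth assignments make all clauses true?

3

The models are:
  A=F B=F C=F D=F
  A=F B=F C=T D=F
  A=F B=T C=T D=F
Count: 3.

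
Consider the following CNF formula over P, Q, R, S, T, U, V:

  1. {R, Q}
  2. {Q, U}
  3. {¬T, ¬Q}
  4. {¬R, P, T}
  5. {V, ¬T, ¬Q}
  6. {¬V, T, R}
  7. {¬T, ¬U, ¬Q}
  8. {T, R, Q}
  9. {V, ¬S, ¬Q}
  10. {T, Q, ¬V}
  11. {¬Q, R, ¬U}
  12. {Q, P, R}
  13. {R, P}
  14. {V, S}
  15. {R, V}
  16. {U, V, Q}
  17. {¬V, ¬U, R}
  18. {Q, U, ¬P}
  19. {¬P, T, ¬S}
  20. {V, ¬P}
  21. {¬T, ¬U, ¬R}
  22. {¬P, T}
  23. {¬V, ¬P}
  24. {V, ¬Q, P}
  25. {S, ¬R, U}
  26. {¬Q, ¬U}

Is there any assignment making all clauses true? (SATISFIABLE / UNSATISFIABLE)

Q = True:
  propagation gives T=False, P=False, R=False; an empty clause results — contradiction.
Q = False:
  propagation gives R=True, U=True, T=False, P=True; an empty clause results — contradiction.
Every branch closes, so no satisfying assignment exists.

UNSATISFIABLE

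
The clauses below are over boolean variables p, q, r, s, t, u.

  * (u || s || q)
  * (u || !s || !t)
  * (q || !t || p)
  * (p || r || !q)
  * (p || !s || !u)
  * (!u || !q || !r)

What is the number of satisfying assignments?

Split on q, then u.
  q=1, u=1: remaining (p,r,s,t) ∈ {(1,0,0,0); (1,0,0,1); (1,0,1,0); (1,0,1,1)} — 4.
  q=1, u=0: 9 of the 16 assignments to (p,r,s,t) work.
  q=0, u=1: r free; 5 ways for (p,s,t) × 2^1 = 10.
  q=0, u=0: remaining (p,r,s,t) ∈ {(0,0,1,0); (0,1,1,0); (1,0,1,0); (1,1,1,0)} — 4.
Total: 4 + 9 + 10 + 4 = 27.

27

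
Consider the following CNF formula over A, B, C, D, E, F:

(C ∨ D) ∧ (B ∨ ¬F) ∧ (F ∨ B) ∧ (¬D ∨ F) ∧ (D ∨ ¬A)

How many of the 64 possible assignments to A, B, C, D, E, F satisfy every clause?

12

Split on D, then F.
  D=1, F=1: forces B=1; A, C, E free → 2^3 = 8.
  D=1, F=0: a clause becomes empty — 0.
  D=0, F=1: remaining (A,B,C,E) ∈ {(0,1,1,0); (0,1,1,1)} — 2.
  D=0, F=0: remaining (A,B,C,E) ∈ {(0,1,1,0); (0,1,1,1)} — 2.
Total: 8 + 0 + 2 + 2 = 12.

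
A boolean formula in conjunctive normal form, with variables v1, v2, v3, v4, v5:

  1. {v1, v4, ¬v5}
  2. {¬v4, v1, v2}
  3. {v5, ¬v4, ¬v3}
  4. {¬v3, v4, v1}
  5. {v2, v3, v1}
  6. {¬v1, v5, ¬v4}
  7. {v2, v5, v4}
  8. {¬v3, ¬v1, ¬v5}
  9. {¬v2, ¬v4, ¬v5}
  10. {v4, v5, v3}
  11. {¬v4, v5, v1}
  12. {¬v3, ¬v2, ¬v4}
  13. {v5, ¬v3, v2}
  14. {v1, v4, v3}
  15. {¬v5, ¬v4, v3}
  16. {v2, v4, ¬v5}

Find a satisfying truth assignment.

Try v1 = True.
For the remaining variables, v2 = True, v3 = False, v4 = False, v5 = True works.

v1=T  v2=T  v3=F  v4=F  v5=T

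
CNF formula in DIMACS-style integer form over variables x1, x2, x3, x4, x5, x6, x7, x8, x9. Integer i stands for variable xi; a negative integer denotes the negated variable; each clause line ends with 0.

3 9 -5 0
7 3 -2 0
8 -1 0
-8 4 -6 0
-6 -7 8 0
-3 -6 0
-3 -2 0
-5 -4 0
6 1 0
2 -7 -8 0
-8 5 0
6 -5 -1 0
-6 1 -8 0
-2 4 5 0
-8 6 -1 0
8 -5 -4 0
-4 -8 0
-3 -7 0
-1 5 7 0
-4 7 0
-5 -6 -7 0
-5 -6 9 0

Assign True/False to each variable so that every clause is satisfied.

x1 = False, x2 = False, x3 = False, x4 = False, x5 = True, x6 = True, x7 = False, x8 = False, x9 = True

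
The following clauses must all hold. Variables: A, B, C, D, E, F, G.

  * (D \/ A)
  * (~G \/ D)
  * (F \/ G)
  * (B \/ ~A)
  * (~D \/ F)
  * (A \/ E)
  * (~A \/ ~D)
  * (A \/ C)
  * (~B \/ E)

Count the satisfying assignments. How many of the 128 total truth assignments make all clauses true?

The models are:
  A=F B=F C=T D=T E=T F=T G=F
  A=F B=F C=T D=T E=T F=T G=T
  A=F B=T C=T D=T E=T F=T G=F
  A=F B=T C=T D=T E=T F=T G=T
  A=T B=T C=F D=F E=T F=T G=F
  A=T B=T C=T D=F E=T F=T G=F
Count: 6.

6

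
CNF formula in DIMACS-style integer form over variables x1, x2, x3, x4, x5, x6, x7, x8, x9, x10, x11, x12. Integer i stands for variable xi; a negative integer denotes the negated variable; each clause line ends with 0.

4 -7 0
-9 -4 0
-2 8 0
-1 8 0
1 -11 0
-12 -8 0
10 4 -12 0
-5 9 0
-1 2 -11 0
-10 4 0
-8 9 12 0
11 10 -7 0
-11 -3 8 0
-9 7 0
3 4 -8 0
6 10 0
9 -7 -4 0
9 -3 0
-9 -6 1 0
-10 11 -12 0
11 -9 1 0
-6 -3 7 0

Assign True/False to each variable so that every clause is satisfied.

x1 = False, x2 = False, x3 = False, x4 = True, x5 = False, x6 = True, x7 = False, x8 = False, x9 = False, x10 = False, x11 = False, x12 = True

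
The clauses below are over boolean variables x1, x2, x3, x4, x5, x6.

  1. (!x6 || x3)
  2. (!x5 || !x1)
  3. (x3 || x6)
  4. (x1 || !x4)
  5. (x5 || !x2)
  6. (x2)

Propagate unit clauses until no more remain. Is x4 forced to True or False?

Unit clause (x2) sets x2 = True.
(!x2 || x5): since x2 = True, the clause reduces to (x5). x5 = True.
(!x5 || !x1) with x5 = True leaves only !x1, so x1 = False.
From (x1 || !x4) and x1 = False: x4 = False.

False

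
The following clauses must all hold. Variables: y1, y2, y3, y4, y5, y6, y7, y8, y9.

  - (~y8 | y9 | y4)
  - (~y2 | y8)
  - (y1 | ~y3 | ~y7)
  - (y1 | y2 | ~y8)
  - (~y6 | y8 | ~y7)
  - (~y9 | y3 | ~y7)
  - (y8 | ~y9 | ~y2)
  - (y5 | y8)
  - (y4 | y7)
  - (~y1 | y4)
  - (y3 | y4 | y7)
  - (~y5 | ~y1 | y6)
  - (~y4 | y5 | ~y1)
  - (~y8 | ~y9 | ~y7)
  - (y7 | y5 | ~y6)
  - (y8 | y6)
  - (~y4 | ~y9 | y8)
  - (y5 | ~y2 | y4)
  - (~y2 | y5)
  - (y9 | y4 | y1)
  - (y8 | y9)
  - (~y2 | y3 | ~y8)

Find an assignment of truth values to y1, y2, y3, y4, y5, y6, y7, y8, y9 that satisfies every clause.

y1=False, y2=True, y3=True, y4=True, y5=True, y6=True, y7=False, y8=True, y9=False

Set y1 = False and propagate.
For the remaining variables, y2 = True, y3 = True, y4 = True, y5 = True, y6 = True, y7 = False, y8 = True, y9 = False works.
Every clause has at least one true literal under this assignment.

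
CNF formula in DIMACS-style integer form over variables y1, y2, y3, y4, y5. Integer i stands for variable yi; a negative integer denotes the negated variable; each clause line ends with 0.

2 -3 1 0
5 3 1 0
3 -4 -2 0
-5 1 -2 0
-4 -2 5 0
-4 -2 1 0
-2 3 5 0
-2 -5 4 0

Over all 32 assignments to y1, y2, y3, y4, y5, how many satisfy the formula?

13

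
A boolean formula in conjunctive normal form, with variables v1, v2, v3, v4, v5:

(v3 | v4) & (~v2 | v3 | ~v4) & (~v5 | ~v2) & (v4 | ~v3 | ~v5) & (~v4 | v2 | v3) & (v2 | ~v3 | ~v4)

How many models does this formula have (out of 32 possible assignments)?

6

The models are:
  v1=F v2=F v3=T v4=F v5=F
  v1=F v2=T v3=T v4=F v5=F
  v1=F v2=T v3=T v4=T v5=F
  v1=T v2=F v3=T v4=F v5=F
  v1=T v2=T v3=T v4=F v5=F
  v1=T v2=T v3=T v4=T v5=F
Count: 6.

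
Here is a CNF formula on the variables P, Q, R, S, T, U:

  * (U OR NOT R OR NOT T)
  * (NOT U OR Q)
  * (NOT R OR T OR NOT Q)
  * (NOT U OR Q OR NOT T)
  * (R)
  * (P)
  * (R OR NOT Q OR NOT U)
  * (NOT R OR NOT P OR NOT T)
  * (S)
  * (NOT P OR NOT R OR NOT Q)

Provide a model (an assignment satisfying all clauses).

P=T, Q=F, R=T, S=T, T=F, U=F

Check each clause:
  1. (NOT T OR U OR NOT R) — NOT T is true.
  2. (NOT U OR Q) — NOT U is true.
  3. (NOT R OR NOT Q OR T) — NOT Q is true.
  4. (NOT T OR NOT U OR Q) — NOT U is true.
  5. (R) — R is true.
  6. (P) — P is true.
  7. (NOT Q OR R OR NOT U) — NOT U is true.
  8. (NOT P OR NOT R OR NOT T) — NOT T is true.
  9. (S) — S is true.
  10. (NOT Q OR NOT P OR NOT R) — NOT Q is true.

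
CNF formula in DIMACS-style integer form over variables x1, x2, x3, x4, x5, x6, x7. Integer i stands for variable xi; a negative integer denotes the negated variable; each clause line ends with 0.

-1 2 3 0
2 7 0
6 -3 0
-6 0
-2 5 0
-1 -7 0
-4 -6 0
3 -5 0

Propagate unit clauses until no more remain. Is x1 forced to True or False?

False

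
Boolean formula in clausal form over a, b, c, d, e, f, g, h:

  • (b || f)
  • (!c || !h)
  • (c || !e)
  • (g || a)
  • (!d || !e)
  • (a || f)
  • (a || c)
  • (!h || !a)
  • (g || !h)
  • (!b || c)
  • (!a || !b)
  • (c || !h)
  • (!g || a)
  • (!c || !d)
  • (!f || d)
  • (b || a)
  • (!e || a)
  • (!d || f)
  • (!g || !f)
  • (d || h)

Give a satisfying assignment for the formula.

e occurs only negated in the remaining clauses — set e = False.
Try a = True.
  then h is forced to False.
  then b is forced to False.
  then f is forced to True.
  then d is forced to True.
  then c is forced to False.
  then g is forced to False.
Check each clause:
  1. (b || f) — f is true.
  2. (!c || !h) — !h is true.
  3. (!e || c) — !e is true.
  4. (a || g) — a is true.
  5. (!d || !e) — !e is true.
  6. (f || a) — a is true.
  7. (c || a) — a is true.
  8. (!a || !h) — !h is true.
  9. (g || !h) — !h is true.
  10. (c || !b) — !b is true.
  11. (!b || !a) — !b is true.
  12. (c || !h) — !h is true.
  13. (a || !g) — !g is true.
  14. (!d || !c) — !c is true.
  15. (d || !f) — d is true.
  16. (a || b) — a is true.
  17. (!e || a) — a is true.
  18. (!d || f) — f is true.
  19. (!f || !g) — !g is true.
  20. (d || h) — d is true.

a = T, b = F, c = F, d = T, e = F, f = T, g = F, h = F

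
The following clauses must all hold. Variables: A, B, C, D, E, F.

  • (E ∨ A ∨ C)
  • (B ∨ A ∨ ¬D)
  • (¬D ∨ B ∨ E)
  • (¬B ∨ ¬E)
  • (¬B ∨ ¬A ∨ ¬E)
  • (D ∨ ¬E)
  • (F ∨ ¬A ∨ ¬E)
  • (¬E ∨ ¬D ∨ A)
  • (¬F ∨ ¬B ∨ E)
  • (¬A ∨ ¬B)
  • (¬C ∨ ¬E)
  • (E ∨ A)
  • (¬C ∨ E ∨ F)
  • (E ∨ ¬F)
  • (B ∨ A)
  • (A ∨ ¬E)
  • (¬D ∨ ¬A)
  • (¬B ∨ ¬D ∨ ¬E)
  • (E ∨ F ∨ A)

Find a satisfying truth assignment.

A=T, B=F, C=F, D=F, E=F, F=F

Set A = True and propagate.
  then B is forced to False.
  then D is forced to False.
  then E is forced to False.
  then F is forced to False.
  then C is forced to False.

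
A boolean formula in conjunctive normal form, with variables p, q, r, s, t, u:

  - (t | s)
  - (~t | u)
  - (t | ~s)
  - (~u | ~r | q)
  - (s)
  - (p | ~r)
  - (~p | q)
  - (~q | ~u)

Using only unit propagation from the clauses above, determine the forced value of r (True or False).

False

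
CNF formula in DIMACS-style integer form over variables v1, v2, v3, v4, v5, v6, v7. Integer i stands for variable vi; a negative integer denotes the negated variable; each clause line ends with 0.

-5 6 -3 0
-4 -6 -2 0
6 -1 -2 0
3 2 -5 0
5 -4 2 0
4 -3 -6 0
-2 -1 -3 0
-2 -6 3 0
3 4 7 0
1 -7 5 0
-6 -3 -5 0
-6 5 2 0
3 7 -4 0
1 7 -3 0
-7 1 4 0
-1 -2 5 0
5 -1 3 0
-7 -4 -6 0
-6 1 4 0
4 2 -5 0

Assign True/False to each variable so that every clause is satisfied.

v1=False  v2=True  v3=False  v4=True  v5=True  v6=False  v7=True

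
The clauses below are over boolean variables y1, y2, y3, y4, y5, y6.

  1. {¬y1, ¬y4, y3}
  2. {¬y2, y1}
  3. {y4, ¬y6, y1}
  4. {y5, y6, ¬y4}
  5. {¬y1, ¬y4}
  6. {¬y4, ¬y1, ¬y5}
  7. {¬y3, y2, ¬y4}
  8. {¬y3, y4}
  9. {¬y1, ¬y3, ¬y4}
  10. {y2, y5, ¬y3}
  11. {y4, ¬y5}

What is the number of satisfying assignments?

8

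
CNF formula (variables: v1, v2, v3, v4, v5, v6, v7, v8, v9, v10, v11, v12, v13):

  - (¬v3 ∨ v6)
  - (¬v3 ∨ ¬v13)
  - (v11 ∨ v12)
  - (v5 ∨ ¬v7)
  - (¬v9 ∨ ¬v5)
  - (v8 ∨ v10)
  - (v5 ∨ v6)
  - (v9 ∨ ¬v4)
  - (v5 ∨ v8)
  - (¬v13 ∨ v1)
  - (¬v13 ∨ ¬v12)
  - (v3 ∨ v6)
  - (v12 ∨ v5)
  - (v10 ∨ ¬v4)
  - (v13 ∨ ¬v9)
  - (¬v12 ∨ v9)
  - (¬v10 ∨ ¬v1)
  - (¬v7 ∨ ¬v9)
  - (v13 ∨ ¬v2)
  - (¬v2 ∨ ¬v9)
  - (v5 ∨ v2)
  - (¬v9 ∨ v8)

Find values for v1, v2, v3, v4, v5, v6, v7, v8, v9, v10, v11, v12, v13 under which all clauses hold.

v1=1, v2=0, v3=0, v4=0, v5=1, v6=1, v7=1, v8=1, v9=0, v10=0, v11=1, v12=0, v13=1

Check each clause:
  1. (v6 ∨ ¬v3) — ¬v3 is true.
  2. (¬v13 ∨ ¬v3) — ¬v3 is true.
  3. (v12 ∨ v11) — v11 is true.
  4. (¬v7 ∨ v5) — v5 is true.
  5. (¬v9 ∨ ¬v5) — ¬v9 is true.
  6. (v10 ∨ v8) — v8 is true.
  7. (v5 ∨ v6) — v5 is true.
  8. (¬v4 ∨ v9) — ¬v4 is true.
  9. (v8 ∨ v5) — v8 is true.
  10. (¬v13 ∨ v1) — v1 is true.
  11. (¬v12 ∨ ¬v13) — ¬v12 is true.
  12. (v3 ∨ v6) — v6 is true.
  13. (v5 ∨ v12) — v5 is true.
  14. (¬v4 ∨ v10) — ¬v4 is true.
  15. (¬v9 ∨ v13) — v13 is true.
  16. (v9 ∨ ¬v12) — ¬v12 is true.
  17. (¬v1 ∨ ¬v10) — ¬v10 is true.
  18. (¬v9 ∨ ¬v7) — ¬v9 is true.
  19. (v13 ∨ ¬v2) — v13 is true.
  20. (¬v9 ∨ ¬v2) — ¬v2 is true.
  21. (v2 ∨ v5) — v5 is true.
  22. (v8 ∨ ¬v9) — v8 is true.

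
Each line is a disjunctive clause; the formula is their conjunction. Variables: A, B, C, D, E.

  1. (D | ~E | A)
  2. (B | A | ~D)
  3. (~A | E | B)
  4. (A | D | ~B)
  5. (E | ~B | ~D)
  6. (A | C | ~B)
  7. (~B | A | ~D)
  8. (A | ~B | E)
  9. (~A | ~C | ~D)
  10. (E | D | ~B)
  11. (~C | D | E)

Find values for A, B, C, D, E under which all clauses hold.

A=1, B=1, C=1, D=0, E=1

Branch on A: take A = True.
Set B = True and propagate.
The remaining clauses are satisfied by C = True, D = False, E = True.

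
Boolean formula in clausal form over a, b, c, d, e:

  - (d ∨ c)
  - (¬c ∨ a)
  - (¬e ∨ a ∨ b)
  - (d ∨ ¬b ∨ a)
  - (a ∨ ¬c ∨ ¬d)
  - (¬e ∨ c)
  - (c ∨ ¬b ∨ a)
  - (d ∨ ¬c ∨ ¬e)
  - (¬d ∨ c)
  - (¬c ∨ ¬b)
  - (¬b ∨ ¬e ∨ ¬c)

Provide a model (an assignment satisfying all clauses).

a occurs only positively in the remaining clauses — set a = True.
Branch on b: take b = False.
The remaining clauses are satisfied by c = True, d = True, e = True.
Every clause has at least one true literal under this assignment.

a=T, b=F, c=T, d=T, e=T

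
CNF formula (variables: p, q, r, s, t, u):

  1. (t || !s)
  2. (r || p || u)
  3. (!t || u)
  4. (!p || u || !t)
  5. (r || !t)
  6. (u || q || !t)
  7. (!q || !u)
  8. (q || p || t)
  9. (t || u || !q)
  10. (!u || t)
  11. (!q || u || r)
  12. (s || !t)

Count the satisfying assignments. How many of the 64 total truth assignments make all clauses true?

4

Satisfying assignments:
  p=F q=F r=T s=T t=T u=T
  p=T q=F r=F s=F t=F u=F
  p=T q=F r=T s=F t=F u=F
  p=T q=F r=T s=T t=T u=T
Count: 4.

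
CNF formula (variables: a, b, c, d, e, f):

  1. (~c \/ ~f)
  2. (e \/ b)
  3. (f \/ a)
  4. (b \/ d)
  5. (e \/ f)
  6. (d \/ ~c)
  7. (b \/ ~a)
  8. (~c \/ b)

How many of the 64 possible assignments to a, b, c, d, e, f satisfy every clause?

12

Split on b, then c.
  b=T, c=T: remaining (a,d,e,f) ∈ {(T,T,T,F)} — 1.
  b=T, c=F: d free; 5 ways for (a,e,f) × 2^1 = 10.
  b=F, c=T: a clause becomes empty — 0.
  b=F, c=F: remaining (a,d,e,f) ∈ {(F,T,T,T)} — 1.
Total: 1 + 10 + 0 + 1 = 12.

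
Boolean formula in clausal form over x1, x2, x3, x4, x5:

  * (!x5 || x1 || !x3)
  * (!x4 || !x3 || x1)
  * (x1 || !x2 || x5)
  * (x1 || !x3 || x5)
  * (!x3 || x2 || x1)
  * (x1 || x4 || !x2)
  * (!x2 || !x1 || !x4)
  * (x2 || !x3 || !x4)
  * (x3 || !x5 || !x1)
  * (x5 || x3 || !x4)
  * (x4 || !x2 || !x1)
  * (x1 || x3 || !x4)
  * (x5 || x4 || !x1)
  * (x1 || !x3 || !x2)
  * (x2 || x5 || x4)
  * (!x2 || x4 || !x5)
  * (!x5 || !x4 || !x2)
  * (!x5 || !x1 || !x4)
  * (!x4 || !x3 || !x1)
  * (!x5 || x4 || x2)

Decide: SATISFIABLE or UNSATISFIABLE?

UNSATISFIABLE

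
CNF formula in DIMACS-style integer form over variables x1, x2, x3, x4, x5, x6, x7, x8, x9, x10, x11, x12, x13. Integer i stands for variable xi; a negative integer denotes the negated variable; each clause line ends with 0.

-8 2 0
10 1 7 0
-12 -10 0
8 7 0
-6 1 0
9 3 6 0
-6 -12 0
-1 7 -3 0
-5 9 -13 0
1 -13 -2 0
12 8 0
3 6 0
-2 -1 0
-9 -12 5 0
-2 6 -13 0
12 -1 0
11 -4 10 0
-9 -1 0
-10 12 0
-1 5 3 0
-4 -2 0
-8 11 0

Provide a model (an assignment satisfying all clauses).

Pure literal: x4 appears only negated; assign x4 = False.
x7 occurs only positively in the remaining clauses — set x7 = True.
Branch on x1: take x1 = False.
  then x6 is forced to False.
  then x3 is forced to True.
Try x2 = True.
  then x13 is forced to False.
Set x5 = False and propagate.
The remaining clauses are satisfied by x8 = False, x9 = False, x10 = False, x11 = True, x12 = True.
Every clause has at least one true literal under this assignment.

x1=False, x2=True, x3=True, x4=False, x5=False, x6=False, x7=True, x8=False, x9=False, x10=False, x11=True, x12=True, x13=False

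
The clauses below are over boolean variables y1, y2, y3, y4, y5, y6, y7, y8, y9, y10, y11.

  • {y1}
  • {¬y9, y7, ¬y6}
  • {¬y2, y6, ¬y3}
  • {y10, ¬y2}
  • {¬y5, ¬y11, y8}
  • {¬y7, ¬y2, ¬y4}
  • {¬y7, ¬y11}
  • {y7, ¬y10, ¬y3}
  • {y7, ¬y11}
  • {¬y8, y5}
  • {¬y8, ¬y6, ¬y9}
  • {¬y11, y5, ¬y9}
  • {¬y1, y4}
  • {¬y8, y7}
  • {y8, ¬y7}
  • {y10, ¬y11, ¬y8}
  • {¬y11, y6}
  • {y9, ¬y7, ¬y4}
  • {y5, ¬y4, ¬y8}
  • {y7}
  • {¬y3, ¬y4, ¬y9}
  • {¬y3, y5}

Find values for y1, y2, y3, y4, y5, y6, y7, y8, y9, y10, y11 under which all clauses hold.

y1 = T, y2 = F, y3 = F, y4 = T, y5 = T, y6 = F, y7 = T, y8 = T, y9 = T, y10 = T, y11 = F

(y1) is a unit clause, so y1 = True.
Unit propagation: (y4) forces y4 = True.
The clause (y7) is unit: y7 must be True.
The clause (¬y2) is unit: y2 must be False.
(¬y11) is a unit clause, so y11 = False.
The clause (y8) is unit: y8 must be True.
Unit propagation: (y5) forces y5 = True.
(y9) is a unit clause, so y9 = True.
(¬y6) is a unit clause, so y6 = False.
(¬y3) is a unit clause, so y3 = False.
y10 is now unconstrained; take y10 = True.
Every clause has at least one true literal under this assignment.
Check each clause:
  1. {y1} — y1 is true.
  2. {y7, ¬y6, ¬y9} — ¬y6 is true.
  3. {¬y3, y6, ¬y2} — ¬y3 is true.
  4. {y10, ¬y2} — y10 is true.
  5. {y8, ¬y5, ¬y11} — y8 is true.
  6. {¬y7, ¬y2, ¬y4} — ¬y2 is true.
  7. {¬y11, ¬y7} — ¬y11 is true.
  8. {y7, ¬y3, ¬y10} — ¬y3 is true.
  9. {y7, ¬y11} — ¬y11 is true.
  10. {¬y8, y5} — y5 is true.
  11. {¬y9, ¬y8, ¬y6} — ¬y6 is true.
  12. {¬y9, y5, ¬y11} — ¬y11 is true.
  13. {¬y1, y4} — y4 is true.
  14. {¬y8, y7} — y7 is true.
  15. {y8, ¬y7} — y8 is true.
  16. {¬y8, y10, ¬y11} — y10 is true.
  17. {y6, ¬y11} — ¬y11 is true.
  18. {¬y4, y9, ¬y7} — y9 is true.
  19. {¬y4, ¬y8, y5} — y5 is true.
  20. {y7} — y7 is true.
  21. {¬y3, ¬y9, ¬y4} — ¬y3 is true.
  22. {¬y3, y5} — ¬y3 is true.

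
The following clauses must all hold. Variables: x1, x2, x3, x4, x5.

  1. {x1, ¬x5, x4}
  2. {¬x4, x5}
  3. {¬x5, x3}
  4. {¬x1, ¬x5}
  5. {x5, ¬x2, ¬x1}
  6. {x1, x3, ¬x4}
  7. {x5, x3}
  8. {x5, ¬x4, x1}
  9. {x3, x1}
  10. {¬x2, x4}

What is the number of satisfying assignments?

4

The models are:
  x1=0 x2=0 x3=1 x4=0 x5=0
  x1=0 x2=0 x3=1 x4=1 x5=1
  x1=0 x2=1 x3=1 x4=1 x5=1
  x1=1 x2=0 x3=1 x4=0 x5=0
That's 4 in total.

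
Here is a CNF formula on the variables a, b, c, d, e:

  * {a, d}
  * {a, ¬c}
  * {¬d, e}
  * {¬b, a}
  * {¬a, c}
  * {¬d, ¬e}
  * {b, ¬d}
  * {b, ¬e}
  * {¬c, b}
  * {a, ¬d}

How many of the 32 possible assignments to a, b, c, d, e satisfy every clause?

2

Satisfying assignments:
  a=T b=T c=T d=F e=F
  a=T b=T c=T d=F e=T
That's 2 in total.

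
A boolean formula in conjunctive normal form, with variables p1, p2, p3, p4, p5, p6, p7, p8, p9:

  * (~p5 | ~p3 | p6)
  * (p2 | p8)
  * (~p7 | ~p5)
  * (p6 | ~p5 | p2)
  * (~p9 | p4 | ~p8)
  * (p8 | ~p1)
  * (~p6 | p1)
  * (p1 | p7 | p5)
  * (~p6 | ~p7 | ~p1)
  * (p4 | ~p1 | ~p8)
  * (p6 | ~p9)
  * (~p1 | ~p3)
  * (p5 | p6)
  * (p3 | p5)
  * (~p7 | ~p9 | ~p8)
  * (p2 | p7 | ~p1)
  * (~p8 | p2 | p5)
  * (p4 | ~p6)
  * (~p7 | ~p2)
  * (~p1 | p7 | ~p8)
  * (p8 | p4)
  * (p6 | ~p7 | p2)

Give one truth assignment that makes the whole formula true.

p1=F, p2=T, p3=F, p4=T, p5=T, p6=F, p7=F, p8=F, p9=F

p4 occurs only positively in the remaining clauses — set p4 = True.
p9 occurs only negated in the remaining clauses — set p9 = False.
Set p1 = False and propagate.
  then p6 is forced to False.
  then p5 is forced to True.
  then p3 is forced to False.
  then p7 is forced to False.
  then p2 is forced to True.
p8 is now unconstrained; take p8 = False.
Check each clause:
  1. (~p3 | p6 | ~p5) — ~p3 is true.
  2. (p8 | p2) — p2 is true.
  3. (~p5 | ~p7) — ~p7 is true.
  4. (p6 | ~p5 | p2) — p2 is true.
  5. (p4 | ~p9 | ~p8) — ~p8 is true.
  6. (p8 | ~p1) — ~p1 is true.
  7. (p1 | ~p6) — ~p6 is true.
  8. (p1 | p7 | p5) — p5 is true.
  9. (~p7 | ~p6 | ~p1) — ~p7 is true.
  10. (~p8 | p4 | ~p1) — ~p8 is true.
  11. (~p9 | p6) — ~p9 is true.
  12. (~p1 | ~p3) — ~p3 is true.
  13. (p6 | p5) — p5 is true.
  14. (p3 | p5) — p5 is true.
  15. (~p9 | ~p8 | ~p7) — ~p8 is true.
  16. (~p1 | p2 | p7) — p2 is true.
  17. (~p8 | p5 | p2) — ~p8 is true.
  18. (~p6 | p4) — ~p6 is true.
  19. (~p2 | ~p7) — ~p7 is true.
  20. (~p1 | ~p8 | p7) — ~p8 is true.
  21. (p8 | p4) — p4 is true.
  22. (p2 | ~p7 | p6) — ~p7 is true.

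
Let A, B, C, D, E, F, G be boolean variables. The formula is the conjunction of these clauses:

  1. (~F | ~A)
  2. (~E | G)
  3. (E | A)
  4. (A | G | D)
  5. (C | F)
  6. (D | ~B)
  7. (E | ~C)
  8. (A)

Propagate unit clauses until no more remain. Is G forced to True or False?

True

Unit clause (A) sets A = True.
In (~A | ~F), ~A is now false; ~F must hold, so F = False.
In (F | C), F is now false; C must hold, so C = True.
(E | ~C) with C = True leaves only E, so E = True.
(G | ~E) with E = True leaves only G, so G = True.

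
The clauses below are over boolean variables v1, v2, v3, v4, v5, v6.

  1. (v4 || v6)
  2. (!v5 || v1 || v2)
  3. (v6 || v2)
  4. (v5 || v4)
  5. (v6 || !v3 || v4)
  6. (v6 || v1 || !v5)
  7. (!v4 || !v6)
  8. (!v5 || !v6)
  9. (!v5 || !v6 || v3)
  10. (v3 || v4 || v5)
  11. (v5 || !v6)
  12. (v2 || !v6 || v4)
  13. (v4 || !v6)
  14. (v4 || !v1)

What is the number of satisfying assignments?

Satisfying assignments:
  v1=F v2=T v3=F v4=T v5=F v6=F
  v1=F v2=T v3=T v4=T v5=F v6=F
  v1=T v2=T v3=F v4=T v5=F v6=F
  v1=T v2=T v3=F v4=T v5=T v6=F
  v1=T v2=T v3=T v4=T v5=F v6=F
  v1=T v2=T v3=T v4=T v5=T v6=F
Count: 6.

6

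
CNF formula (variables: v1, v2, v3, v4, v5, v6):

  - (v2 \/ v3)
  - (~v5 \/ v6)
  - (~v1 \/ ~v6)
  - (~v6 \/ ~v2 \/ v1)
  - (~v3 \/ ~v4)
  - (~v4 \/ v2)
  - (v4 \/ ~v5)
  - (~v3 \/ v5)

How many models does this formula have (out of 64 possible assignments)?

4

The models are:
  v1=F v2=T v3=F v4=F v5=F v6=F
  v1=F v2=T v3=F v4=T v5=F v6=F
  v1=T v2=T v3=F v4=F v5=F v6=F
  v1=T v2=T v3=F v4=T v5=F v6=F
Count: 4.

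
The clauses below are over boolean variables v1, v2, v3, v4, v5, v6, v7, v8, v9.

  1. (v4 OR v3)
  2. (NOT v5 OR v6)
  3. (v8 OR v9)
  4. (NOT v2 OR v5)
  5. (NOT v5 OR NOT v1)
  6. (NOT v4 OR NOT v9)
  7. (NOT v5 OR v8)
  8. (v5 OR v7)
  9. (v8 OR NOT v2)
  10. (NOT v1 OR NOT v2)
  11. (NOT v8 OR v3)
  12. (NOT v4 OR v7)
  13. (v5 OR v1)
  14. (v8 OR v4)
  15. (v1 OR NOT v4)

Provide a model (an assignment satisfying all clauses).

v1=F  v2=F  v3=T  v4=F  v5=T  v6=T  v7=T  v8=T  v9=F

v2 occurs only negated in the remaining clauses — set v2 = False.
v3 occurs only positively in the remaining clauses — set v3 = True.
Set v1 = False and propagate.
  then v5 is forced to True.
  then v6 is forced to True.
  then v8 is forced to True.
  then v4 is forced to False.
v7, v9 are now unconstrained; take v7 = True, v9 = False.
Check each clause:
  1. (v3 OR v4) — v3 is true.
  2. (NOT v5 OR v6) — v6 is true.
  3. (v9 OR v8) — v8 is true.
  4. (NOT v2 OR v5) — v5 is true.
  5. (NOT v5 OR NOT v1) — NOT v1 is true.
  6. (NOT v4 OR NOT v9) — NOT v4 is true.
  7. (v8 OR NOT v5) — v8 is true.
  8. (v7 OR v5) — v5 is true.
  9. (v8 OR NOT v2) — v8 is true.
  10. (NOT v2 OR NOT v1) — NOT v2 is true.
  11. (NOT v8 OR v3) — v3 is true.
  12. (NOT v4 OR v7) — NOT v4 is true.
  13. (v1 OR v5) — v5 is true.
  14. (v8 OR v4) — v8 is true.
  15. (v1 OR NOT v4) — NOT v4 is true.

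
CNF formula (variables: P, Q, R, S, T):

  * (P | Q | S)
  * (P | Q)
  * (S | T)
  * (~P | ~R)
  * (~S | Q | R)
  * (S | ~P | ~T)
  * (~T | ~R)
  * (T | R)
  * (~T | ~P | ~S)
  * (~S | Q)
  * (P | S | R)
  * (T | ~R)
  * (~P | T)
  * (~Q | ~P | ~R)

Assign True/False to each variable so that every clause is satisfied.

Try P = False.
  then Q is forced to True.
Set R = False and propagate.
  then T is forced to True.
  then S is forced to True.
Check each clause:
  1. (P | Q | S) — Q is true.
  2. (Q | P) — Q is true.
  3. (S | T) — S is true.
  4. (~P | ~R) — ~R is true.
  5. (Q | ~S | R) — Q is true.
  6. (~T | S | ~P) — S is true.
  7. (~T | ~R) — ~R is true.
  8. (R | T) — T is true.
  9. (~S | ~T | ~P) — ~P is true.
  10. (Q | ~S) — Q is true.
  11. (S | R | P) — S is true.
  12. (T | ~R) — T is true.
  13. (T | ~P) — T is true.
  14. (~Q | ~R | ~P) — ~R is true.

P = F, Q = T, R = F, S = T, T = T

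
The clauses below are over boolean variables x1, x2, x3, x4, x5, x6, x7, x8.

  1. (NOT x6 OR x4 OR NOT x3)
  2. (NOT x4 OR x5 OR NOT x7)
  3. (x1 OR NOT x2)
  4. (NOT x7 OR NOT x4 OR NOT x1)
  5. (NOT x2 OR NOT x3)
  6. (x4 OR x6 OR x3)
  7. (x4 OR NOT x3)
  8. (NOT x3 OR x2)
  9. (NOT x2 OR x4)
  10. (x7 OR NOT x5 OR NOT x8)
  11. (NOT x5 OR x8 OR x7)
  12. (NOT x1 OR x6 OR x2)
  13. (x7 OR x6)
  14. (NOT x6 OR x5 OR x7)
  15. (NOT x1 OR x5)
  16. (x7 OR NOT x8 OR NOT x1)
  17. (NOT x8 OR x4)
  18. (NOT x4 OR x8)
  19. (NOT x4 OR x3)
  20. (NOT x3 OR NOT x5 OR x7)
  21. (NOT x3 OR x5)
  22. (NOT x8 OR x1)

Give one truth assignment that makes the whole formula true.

x1 = 0  x2 = 0  x3 = 0  x4 = 0  x5 = 0  x6 = 1  x7 = 1  x8 = 0

Set x1 = False and propagate.
  then x2 is forced to False.
  then x3 is forced to False.
  then x4 is forced to False.
  then x6 is forced to True.
  then x8 is forced to False.
Try x5 = False.
  then x7 is forced to True.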